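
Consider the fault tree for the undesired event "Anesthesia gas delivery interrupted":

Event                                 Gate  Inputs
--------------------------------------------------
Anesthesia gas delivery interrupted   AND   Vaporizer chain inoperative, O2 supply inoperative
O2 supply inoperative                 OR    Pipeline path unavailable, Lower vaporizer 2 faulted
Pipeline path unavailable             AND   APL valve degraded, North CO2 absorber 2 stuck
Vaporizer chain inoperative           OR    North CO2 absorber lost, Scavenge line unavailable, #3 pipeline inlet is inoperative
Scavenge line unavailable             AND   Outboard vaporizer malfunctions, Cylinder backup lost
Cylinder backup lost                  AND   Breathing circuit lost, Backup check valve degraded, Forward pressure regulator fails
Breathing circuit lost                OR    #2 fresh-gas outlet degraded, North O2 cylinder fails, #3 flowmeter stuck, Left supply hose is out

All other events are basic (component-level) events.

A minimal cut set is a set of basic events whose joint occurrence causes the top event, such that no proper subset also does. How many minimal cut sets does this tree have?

12

Breathing circuit lost [OR]: union of children's cut sets → 4 cut set(s).
Cylinder backup lost [AND]: one cut set from each child combined → 4 × 1 × 1 = 4 cut set(s).
Scavenge line unavailable [AND]: one cut set from each child combined → 1 × 4 = 4 cut set(s).
Vaporizer chain inoperative [OR]: union of children's cut sets → 6 cut set(s).
Pipeline path unavailable [AND]: one cut set from each child combined → 1 × 1 = 1 cut set(s).
O2 supply inoperative [OR]: union of children's cut sets → 2 cut set(s).
Anesthesia gas delivery interrupted [AND]: one cut set from each child combined → 6 × 2 = 12 cut set(s).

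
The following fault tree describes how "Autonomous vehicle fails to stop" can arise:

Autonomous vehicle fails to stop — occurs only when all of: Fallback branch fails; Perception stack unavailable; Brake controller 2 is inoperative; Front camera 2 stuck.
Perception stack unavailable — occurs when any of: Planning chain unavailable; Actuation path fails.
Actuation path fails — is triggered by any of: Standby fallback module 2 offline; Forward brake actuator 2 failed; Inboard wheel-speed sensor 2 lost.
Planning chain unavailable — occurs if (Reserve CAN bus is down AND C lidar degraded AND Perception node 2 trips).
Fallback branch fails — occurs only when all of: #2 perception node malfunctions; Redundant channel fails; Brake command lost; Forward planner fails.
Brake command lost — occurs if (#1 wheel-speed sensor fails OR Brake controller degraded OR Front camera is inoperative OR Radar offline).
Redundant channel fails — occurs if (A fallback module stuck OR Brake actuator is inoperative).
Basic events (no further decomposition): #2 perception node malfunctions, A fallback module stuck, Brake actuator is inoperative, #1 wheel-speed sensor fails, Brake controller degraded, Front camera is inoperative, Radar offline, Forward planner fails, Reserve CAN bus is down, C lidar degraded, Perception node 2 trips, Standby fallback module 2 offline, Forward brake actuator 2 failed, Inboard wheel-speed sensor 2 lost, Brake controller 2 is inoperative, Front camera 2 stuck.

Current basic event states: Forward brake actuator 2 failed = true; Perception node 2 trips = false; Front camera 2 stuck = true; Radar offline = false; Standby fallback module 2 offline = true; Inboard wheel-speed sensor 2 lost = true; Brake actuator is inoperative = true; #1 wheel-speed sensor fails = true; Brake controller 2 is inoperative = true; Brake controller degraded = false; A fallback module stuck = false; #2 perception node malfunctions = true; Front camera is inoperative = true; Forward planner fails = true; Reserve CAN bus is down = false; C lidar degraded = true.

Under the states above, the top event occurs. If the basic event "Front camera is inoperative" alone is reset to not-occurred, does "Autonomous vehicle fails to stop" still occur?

Counterfactual: set "Front camera is inoperative" to not occurred.
Redundant channel fails [OR]: A fallback module stuck=not, Brake actuator is inoperative=occurs → at least one input occurs → occurs.
Brake command lost [OR]: #1 wheel-speed sensor fails=occurs, Brake controller degraded=not, Front camera is inoperative=not, Radar offline=not → at least one input occurs → occurs.
Fallback branch fails [AND]: #2 perception node malfunctions=occurs, Redundant channel fails=occurs, Brake command lost=occurs, Forward planner fails=occurs → all inputs occur → occurs.
Planning chain unavailable [AND]: Reserve CAN bus is down=not, C lidar degraded=occurs, Perception node 2 trips=not → not all inputs occur → does not occur.
Actuation path fails [OR]: Standby fallback module 2 offline=occurs, Forward brake actuator 2 failed=occurs, Inboard wheel-speed sensor 2 lost=occurs → at least one input occurs → occurs.
Perception stack unavailable [OR]: Planning chain unavailable=not, Actuation path fails=occurs → at least one input occurs → occurs.
Autonomous vehicle fails to stop [AND]: Fallback branch fails=occurs, Perception stack unavailable=occurs, Brake controller 2 is inoperative=occurs, Front camera 2 stuck=occurs → all inputs occur → occurs.

Yes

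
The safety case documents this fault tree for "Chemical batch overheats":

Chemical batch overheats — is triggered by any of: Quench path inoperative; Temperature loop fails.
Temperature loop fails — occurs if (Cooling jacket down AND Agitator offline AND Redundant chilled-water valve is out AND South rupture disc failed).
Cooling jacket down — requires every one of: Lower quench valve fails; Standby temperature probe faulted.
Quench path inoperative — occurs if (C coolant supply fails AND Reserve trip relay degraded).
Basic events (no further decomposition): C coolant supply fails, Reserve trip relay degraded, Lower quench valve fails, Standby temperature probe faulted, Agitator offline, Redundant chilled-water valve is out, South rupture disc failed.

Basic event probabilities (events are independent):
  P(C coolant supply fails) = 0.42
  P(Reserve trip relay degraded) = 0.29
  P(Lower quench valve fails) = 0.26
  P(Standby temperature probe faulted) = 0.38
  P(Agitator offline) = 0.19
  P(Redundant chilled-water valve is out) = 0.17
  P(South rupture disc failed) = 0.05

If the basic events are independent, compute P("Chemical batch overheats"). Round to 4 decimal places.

P(Quench path inoperative) [AND] = 0.42 × 0.29 = 0.121800
P(Cooling jacket down) [AND] = 0.26 × 0.38 = 0.098800
P(Temperature loop fails) [AND] = 0.098800 × 0.19 × 0.17 × 0.05 = 0.000160
P(Chemical batch overheats) [OR] = 1 − (1−0.121800) × (1−0.000160) = 0.121941
Rounded to 4 decimal places: P(Chemical batch overheats) ≈ 0.1219.

0.1219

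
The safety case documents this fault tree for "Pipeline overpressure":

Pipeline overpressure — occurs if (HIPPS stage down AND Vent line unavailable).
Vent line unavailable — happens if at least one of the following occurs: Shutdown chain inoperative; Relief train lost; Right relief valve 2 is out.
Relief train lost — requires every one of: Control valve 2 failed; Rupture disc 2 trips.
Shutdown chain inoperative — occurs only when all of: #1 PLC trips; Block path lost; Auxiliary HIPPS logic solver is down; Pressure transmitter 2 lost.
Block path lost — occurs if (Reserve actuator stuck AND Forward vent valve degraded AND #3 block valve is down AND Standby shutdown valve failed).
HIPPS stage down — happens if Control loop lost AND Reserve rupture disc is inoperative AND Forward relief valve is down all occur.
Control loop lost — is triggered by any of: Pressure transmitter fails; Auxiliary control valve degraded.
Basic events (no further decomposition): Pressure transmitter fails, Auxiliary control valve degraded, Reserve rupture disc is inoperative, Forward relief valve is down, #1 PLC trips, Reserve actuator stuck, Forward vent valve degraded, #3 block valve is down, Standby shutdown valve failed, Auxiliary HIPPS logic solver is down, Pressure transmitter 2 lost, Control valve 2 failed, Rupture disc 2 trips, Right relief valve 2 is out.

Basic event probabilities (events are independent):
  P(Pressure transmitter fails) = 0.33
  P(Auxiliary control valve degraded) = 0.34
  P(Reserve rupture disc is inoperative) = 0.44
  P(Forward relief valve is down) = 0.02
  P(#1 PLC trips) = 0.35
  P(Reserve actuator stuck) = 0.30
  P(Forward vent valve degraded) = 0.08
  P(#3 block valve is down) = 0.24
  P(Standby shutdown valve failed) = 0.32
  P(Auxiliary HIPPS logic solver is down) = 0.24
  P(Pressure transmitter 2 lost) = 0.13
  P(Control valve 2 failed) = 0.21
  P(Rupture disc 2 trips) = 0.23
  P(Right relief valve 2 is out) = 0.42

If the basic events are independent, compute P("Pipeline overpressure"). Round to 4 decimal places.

P(Control loop lost) [OR] = 1 − (1−0.33) × (1−0.34) = 0.557800
P(HIPPS stage down) [AND] = 0.557800 × 0.44 × 0.02 = 0.004909
P(Block path lost) [AND] = 0.30 × 0.08 × 0.24 × 0.32 = 0.001843
P(Shutdown chain inoperative) [AND] = 0.35 × 0.001843 × 0.24 × 0.13 = 0.000020
P(Relief train lost) [AND] = 0.21 × 0.23 = 0.048300
P(Vent line unavailable) [OR] = 1 − (1−0.000020) × (1−0.048300) × (1−0.42) = 0.448025
P(Pipeline overpressure) [AND] = 0.004909 × 0.448025 = 0.002199
Rounded to 4 decimal places: P(Pipeline overpressure) ≈ 0.0022.

0.0022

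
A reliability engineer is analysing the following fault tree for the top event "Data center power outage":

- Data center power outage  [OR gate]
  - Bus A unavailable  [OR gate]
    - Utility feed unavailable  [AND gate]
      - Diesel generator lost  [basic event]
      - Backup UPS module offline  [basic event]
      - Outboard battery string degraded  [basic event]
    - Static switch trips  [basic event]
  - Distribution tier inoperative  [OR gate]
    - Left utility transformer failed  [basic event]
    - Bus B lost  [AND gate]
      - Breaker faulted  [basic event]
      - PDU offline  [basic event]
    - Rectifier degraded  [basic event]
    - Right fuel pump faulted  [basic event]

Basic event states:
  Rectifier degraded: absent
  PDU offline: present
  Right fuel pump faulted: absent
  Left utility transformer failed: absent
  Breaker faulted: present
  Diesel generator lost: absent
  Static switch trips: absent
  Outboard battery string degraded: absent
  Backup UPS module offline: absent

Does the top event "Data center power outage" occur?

Yes

Utility feed unavailable [AND]: Diesel generator lost=not, Backup UPS module offline=not, Outboard battery string degraded=not → not all inputs occur → does not occur.
Bus A unavailable [OR]: Utility feed unavailable=not, Static switch trips=not → no input occurs → does not occur.
Bus B lost [AND]: Breaker faulted=occurs, PDU offline=occurs → all inputs occur → occurs.
Distribution tier inoperative [OR]: Left utility transformer failed=not, Bus B lost=occurs, Rectifier degraded=not, Right fuel pump faulted=not → at least one input occurs → occurs.
Data center power outage [OR]: Bus A unavailable=not, Distribution tier inoperative=occurs → at least one input occurs → occurs.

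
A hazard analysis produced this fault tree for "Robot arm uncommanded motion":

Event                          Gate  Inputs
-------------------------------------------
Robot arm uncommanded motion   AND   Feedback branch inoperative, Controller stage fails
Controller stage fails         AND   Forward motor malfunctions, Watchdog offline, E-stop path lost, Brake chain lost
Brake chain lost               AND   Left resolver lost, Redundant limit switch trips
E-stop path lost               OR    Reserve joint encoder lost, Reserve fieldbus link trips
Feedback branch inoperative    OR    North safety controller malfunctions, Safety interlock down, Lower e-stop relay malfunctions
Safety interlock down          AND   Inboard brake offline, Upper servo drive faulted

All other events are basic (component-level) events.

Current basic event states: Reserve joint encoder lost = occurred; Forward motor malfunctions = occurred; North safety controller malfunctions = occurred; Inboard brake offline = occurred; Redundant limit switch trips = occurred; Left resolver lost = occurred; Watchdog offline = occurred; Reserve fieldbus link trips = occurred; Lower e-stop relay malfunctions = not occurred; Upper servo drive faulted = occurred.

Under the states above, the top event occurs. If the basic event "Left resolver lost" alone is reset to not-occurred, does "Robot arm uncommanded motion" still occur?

Counterfactual: set "Left resolver lost" to not occurred.
Safety interlock down [AND]: Inboard brake offline=occurs, Upper servo drive faulted=occurs → all inputs occur → occurs.
Feedback branch inoperative [OR]: North safety controller malfunctions=occurs, Safety interlock down=occurs, Lower e-stop relay malfunctions=not → at least one input occurs → occurs.
E-stop path lost [OR]: Reserve joint encoder lost=occurs, Reserve fieldbus link trips=occurs → at least one input occurs → occurs.
Brake chain lost [AND]: Left resolver lost=not, Redundant limit switch trips=occurs → not all inputs occur → does not occur.
Controller stage fails [AND]: Forward motor malfunctions=occurs, Watchdog offline=occurs, E-stop path lost=occurs, Brake chain lost=not → not all inputs occur → does not occur.
Robot arm uncommanded motion [AND]: Feedback branch inoperative=occurs, Controller stage fails=not → not all inputs occur → does not occur.

No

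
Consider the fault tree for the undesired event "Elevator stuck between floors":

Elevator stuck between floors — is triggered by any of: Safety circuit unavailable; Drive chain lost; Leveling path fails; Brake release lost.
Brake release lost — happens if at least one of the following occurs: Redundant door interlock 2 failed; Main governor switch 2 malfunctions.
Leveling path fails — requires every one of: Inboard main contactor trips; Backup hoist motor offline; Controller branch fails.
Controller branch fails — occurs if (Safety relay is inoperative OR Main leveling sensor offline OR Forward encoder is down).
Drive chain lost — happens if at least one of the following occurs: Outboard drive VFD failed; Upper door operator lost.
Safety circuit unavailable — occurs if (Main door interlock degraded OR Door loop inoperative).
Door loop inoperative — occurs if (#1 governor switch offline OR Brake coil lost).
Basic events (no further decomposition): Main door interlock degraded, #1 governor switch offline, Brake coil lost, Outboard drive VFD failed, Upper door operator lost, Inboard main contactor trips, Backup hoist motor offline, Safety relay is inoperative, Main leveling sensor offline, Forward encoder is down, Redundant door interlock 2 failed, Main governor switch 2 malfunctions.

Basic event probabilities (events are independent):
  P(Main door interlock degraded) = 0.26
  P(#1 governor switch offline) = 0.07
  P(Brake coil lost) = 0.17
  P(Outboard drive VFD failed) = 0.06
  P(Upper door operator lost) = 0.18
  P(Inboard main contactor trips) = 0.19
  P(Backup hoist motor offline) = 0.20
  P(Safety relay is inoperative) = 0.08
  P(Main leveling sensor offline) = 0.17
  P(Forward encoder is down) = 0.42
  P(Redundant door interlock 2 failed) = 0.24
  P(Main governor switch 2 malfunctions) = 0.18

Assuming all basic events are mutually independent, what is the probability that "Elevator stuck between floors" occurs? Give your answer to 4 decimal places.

0.7314

P(Door loop inoperative) [OR] = 1 − (1−0.07) × (1−0.17) = 0.228100
P(Safety circuit unavailable) [OR] = 1 − (1−0.26) × (1−0.228100) = 0.428794
P(Drive chain lost) [OR] = 1 − (1−0.06) × (1−0.18) = 0.229200
P(Controller branch fails) [OR] = 1 − (1−0.08) × (1−0.17) × (1−0.42) = 0.557112
P(Leveling path fails) [AND] = 0.19 × 0.20 × 0.557112 = 0.021170
P(Brake release lost) [OR] = 1 − (1−0.24) × (1−0.18) = 0.376800
P(Elevator stuck between floors) [OR] = 1 − (1−0.428794) × (1−0.229200) × (1−0.021170) × (1−0.376800) = 0.731423
Rounded to 4 decimal places: P(Elevator stuck between floors) ≈ 0.7314.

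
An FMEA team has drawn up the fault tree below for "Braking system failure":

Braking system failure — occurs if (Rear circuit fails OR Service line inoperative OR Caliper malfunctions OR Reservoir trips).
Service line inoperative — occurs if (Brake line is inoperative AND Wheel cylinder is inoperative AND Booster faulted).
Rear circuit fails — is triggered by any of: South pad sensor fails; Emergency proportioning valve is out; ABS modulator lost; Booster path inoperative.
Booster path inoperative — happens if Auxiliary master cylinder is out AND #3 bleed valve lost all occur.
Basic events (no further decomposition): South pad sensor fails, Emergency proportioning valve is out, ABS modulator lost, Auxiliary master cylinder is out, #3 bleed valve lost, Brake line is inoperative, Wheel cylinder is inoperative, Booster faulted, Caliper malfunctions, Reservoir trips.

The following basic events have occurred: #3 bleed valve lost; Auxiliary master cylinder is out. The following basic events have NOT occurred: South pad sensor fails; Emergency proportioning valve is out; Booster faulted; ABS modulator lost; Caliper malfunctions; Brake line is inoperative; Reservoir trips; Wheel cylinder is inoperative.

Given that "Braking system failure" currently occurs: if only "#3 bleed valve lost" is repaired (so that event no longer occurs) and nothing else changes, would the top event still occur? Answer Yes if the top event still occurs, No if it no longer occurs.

No

Counterfactual: set "#3 bleed valve lost" to not occurred.
Booster path inoperative [AND]: Auxiliary master cylinder is out=occurs, #3 bleed valve lost=not → not all inputs occur → does not occur.
Rear circuit fails [OR]: South pad sensor fails=not, Emergency proportioning valve is out=not, ABS modulator lost=not, Booster path inoperative=not → no input occurs → does not occur.
Service line inoperative [AND]: Brake line is inoperative=not, Wheel cylinder is inoperative=not, Booster faulted=not → not all inputs occur → does not occur.
Braking system failure [OR]: Rear circuit fails=not, Service line inoperative=not, Caliper malfunctions=not, Reservoir trips=not → no input occurs → does not occur.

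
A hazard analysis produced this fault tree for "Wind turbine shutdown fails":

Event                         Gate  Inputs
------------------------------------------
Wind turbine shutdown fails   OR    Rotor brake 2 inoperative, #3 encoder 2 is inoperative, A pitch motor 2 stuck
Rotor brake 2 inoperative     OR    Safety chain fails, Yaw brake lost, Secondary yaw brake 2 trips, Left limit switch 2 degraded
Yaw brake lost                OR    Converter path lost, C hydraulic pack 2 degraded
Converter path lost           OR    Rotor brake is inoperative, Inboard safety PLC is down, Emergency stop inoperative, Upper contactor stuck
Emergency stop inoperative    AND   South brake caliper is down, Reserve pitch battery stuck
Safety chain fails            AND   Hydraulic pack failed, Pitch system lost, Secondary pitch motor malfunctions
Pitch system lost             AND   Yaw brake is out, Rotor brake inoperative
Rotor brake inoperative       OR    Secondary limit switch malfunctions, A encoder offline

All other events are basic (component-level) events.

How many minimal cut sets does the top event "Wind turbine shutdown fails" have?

Rotor brake inoperative [OR]: union of children's cut sets → 2 cut set(s).
Pitch system lost [AND]: one cut set from each child combined → 1 × 2 = 2 cut set(s).
Safety chain fails [AND]: one cut set from each child combined → 1 × 2 × 1 = 2 cut set(s).
Emergency stop inoperative [AND]: one cut set from each child combined → 1 × 1 = 1 cut set(s).
Converter path lost [OR]: union of children's cut sets → 4 cut set(s).
Yaw brake lost [OR]: union of children's cut sets → 5 cut set(s).
Rotor brake 2 inoperative [OR]: union of children's cut sets → 9 cut set(s).
Wind turbine shutdown fails [OR]: union of children's cut sets → 11 cut set(s).

11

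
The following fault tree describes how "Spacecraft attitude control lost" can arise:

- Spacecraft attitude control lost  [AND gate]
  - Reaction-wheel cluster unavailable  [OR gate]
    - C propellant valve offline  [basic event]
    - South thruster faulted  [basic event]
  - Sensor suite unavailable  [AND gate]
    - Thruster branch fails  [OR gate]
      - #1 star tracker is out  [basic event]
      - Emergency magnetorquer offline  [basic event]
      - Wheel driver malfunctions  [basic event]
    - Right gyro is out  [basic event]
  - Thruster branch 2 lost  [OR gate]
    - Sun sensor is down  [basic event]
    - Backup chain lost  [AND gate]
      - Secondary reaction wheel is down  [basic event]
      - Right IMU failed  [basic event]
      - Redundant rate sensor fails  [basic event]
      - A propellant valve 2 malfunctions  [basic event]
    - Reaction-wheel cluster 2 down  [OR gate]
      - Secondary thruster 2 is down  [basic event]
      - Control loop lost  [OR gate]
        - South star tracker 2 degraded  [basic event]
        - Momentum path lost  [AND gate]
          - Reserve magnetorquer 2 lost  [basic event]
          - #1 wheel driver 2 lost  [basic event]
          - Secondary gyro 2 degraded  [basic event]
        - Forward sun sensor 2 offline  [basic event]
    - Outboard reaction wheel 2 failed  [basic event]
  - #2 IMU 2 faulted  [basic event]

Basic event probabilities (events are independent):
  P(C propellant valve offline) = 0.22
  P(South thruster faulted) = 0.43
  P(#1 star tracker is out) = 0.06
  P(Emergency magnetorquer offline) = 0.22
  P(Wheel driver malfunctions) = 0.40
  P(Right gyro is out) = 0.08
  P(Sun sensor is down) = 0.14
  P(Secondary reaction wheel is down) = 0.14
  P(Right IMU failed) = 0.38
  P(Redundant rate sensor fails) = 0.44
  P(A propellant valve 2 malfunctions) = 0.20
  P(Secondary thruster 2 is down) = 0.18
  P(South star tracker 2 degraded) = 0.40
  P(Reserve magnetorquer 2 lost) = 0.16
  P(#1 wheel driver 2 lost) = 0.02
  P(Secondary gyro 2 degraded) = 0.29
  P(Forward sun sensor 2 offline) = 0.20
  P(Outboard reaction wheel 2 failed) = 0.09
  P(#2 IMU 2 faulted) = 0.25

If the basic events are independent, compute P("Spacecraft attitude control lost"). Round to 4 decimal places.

0.0043

P(Reaction-wheel cluster unavailable) [OR] = 1 − (1−0.22) × (1−0.43) = 0.555400
P(Thruster branch fails) [OR] = 1 − (1−0.06) × (1−0.22) × (1−0.40) = 0.560080
P(Sensor suite unavailable) [AND] = 0.560080 × 0.08 = 0.044806
P(Backup chain lost) [AND] = 0.14 × 0.38 × 0.44 × 0.20 = 0.004682
P(Momentum path lost) [AND] = 0.16 × 0.02 × 0.29 = 0.000928
P(Control loop lost) [OR] = 1 − (1−0.40) × (1−0.000928) × (1−0.20) = 0.520445
P(Reaction-wheel cluster 2 down) [OR] = 1 − (1−0.18) × (1−0.520445) = 0.606765
P(Thruster branch 2 lost) [OR] = 1 − (1−0.14) × (1−0.004682) × (1−0.606765) × (1−0.09) = 0.693695
P(Spacecraft attitude control lost) [AND] = 0.555400 × 0.044806 × 0.693695 × 0.25 = 0.004316
Rounded to 4 decimal places: P(Spacecraft attitude control lost) ≈ 0.0043.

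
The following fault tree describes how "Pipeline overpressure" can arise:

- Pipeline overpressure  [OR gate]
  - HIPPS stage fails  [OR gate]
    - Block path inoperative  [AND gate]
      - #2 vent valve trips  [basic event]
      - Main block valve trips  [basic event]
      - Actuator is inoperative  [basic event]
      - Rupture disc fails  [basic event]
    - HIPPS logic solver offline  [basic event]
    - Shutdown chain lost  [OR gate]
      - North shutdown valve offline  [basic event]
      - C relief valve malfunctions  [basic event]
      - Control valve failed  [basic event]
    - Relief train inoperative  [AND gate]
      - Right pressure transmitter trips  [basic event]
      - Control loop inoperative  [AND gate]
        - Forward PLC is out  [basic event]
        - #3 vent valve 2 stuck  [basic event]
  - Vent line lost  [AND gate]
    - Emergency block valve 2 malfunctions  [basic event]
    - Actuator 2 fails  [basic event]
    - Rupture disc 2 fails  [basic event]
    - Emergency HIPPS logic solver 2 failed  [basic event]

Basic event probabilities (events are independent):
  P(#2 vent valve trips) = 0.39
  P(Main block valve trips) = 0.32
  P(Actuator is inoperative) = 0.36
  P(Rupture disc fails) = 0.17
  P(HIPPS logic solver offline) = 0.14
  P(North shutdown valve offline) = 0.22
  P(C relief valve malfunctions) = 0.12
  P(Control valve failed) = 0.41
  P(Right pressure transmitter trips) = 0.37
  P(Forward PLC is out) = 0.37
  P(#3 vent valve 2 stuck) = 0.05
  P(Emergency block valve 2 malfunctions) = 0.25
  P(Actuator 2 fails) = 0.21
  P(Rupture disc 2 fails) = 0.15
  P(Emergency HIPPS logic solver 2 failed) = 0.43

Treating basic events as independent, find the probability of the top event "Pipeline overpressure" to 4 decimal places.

0.6579

P(Block path inoperative) [AND] = 0.39 × 0.32 × 0.36 × 0.17 = 0.007638
P(Shutdown chain lost) [OR] = 1 − (1−0.22) × (1−0.12) × (1−0.41) = 0.595024
P(Control loop inoperative) [AND] = 0.37 × 0.05 = 0.018500
P(Relief train inoperative) [AND] = 0.37 × 0.018500 = 0.006845
P(HIPPS stage fails) [OR] = 1 − (1−0.007638) × (1−0.14) × (1−0.595024) × (1−0.006845) = 0.656747
P(Vent line lost) [AND] = 0.25 × 0.21 × 0.15 × 0.43 = 0.003386
P(Pipeline overpressure) [OR] = 1 − (1−0.656747) × (1−0.003386) = 0.657909
Rounded to 4 decimal places: P(Pipeline overpressure) ≈ 0.6579.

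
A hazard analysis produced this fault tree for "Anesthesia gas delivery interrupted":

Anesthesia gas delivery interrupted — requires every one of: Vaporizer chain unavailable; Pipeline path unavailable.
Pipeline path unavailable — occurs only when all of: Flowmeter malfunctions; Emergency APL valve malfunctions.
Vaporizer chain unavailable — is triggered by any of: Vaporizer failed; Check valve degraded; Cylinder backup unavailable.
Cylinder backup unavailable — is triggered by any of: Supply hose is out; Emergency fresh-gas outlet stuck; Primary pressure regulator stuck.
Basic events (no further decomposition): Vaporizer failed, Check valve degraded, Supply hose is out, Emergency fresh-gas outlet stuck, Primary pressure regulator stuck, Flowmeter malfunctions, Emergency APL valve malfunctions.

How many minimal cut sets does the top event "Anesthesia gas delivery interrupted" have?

Cylinder backup unavailable [OR]: union of children's cut sets → 3 cut set(s).
Vaporizer chain unavailable [OR]: union of children's cut sets → 5 cut set(s).
Pipeline path unavailable [AND]: one cut set from each child combined → 1 × 1 = 1 cut set(s).
Anesthesia gas delivery interrupted [AND]: one cut set from each child combined → 5 × 1 = 5 cut set(s).
Minimal cut sets: {Emergency APL valve malfunctions, Flowmeter malfunctions, Vaporizer failed}; {Check valve degraded, Emergency APL valve malfunctions, Flowmeter malfunctions}; {Emergency APL valve malfunctions, Flowmeter malfunctions, Supply hose is out}; {Emergency APL valve malfunctions, Emergency fresh-gas outlet stuck, Flowmeter malfunctions}; {Emergency APL valve malfunctions, Flowmeter malfunctions, Primary pressure regulator stuck}.

5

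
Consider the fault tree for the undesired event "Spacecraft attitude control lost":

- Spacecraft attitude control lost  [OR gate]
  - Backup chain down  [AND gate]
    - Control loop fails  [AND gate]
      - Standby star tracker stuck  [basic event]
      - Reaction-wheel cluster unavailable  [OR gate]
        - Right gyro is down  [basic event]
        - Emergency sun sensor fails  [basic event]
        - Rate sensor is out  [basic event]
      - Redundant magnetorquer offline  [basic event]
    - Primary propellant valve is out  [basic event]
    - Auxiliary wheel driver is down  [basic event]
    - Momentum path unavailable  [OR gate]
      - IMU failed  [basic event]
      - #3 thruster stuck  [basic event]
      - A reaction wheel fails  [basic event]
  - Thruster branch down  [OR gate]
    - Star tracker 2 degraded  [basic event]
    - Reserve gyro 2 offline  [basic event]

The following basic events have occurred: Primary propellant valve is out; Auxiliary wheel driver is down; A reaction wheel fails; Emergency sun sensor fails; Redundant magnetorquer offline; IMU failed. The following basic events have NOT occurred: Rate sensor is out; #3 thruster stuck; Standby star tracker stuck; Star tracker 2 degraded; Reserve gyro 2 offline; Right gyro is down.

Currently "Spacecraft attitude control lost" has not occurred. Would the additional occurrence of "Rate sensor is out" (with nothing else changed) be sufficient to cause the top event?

No

Counterfactual: set "Rate sensor is out" to occurred.
Reaction-wheel cluster unavailable [OR]: Right gyro is down=not, Emergency sun sensor fails=occurs, Rate sensor is out=occurs → at least one input occurs → occurs.
Control loop fails [AND]: Standby star tracker stuck=not, Reaction-wheel cluster unavailable=occurs, Redundant magnetorquer offline=occurs → not all inputs occur → does not occur.
Momentum path unavailable [OR]: IMU failed=occurs, #3 thruster stuck=not, A reaction wheel fails=occurs → at least one input occurs → occurs.
Backup chain down [AND]: Control loop fails=not, Primary propellant valve is out=occurs, Auxiliary wheel driver is down=occurs, Momentum path unavailable=occurs → not all inputs occur → does not occur.
Thruster branch down [OR]: Star tracker 2 degraded=not, Reserve gyro 2 offline=not → no input occurs → does not occur.
Spacecraft attitude control lost [OR]: Backup chain down=not, Thruster branch down=not → no input occurs → does not occur.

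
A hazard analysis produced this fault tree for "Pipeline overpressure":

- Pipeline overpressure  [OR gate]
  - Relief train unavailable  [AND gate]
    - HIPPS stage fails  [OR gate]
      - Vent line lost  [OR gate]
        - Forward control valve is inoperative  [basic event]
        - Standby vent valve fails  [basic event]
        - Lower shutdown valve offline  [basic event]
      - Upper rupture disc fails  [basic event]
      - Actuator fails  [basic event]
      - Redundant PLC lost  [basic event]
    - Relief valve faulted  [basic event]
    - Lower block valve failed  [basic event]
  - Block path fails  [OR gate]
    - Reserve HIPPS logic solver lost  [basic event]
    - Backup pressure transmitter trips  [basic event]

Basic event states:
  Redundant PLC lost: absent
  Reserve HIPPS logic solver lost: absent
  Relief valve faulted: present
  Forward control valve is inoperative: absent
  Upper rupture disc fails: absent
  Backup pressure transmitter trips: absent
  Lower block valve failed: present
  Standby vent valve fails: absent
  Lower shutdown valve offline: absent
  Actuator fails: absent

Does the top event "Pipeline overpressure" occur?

No

Vent line lost [OR]: Forward control valve is inoperative=not, Standby vent valve fails=not, Lower shutdown valve offline=not → no input occurs → does not occur.
HIPPS stage fails [OR]: Vent line lost=not, Upper rupture disc fails=not, Actuator fails=not, Redundant PLC lost=not → no input occurs → does not occur.
Relief train unavailable [AND]: HIPPS stage fails=not, Relief valve faulted=occurs, Lower block valve failed=occurs → not all inputs occur → does not occur.
Block path fails [OR]: Reserve HIPPS logic solver lost=not, Backup pressure transmitter trips=not → no input occurs → does not occur.
Pipeline overpressure [OR]: Relief train unavailable=not, Block path fails=not → no input occurs → does not occur.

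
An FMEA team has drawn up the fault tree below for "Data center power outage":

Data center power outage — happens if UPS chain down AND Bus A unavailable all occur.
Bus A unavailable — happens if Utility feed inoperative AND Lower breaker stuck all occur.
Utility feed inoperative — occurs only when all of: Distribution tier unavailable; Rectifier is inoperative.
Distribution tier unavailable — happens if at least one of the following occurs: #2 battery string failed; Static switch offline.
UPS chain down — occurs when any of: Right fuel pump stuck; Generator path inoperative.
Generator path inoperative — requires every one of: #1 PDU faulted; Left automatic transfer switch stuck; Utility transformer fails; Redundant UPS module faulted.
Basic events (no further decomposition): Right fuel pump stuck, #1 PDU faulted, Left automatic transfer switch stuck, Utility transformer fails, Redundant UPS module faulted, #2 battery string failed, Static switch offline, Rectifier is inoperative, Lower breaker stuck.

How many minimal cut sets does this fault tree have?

4

Generator path inoperative [AND]: one cut set from each child combined → 1 × 1 × 1 × 1 = 1 cut set(s).
UPS chain down [OR]: union of children's cut sets → 2 cut set(s).
Distribution tier unavailable [OR]: union of children's cut sets → 2 cut set(s).
Utility feed inoperative [AND]: one cut set from each child combined → 2 × 1 = 2 cut set(s).
Bus A unavailable [AND]: one cut set from each child combined → 2 × 1 = 2 cut set(s).
Data center power outage [AND]: one cut set from each child combined → 2 × 2 = 4 cut set(s).
Minimal cut sets: {#2 battery string failed, Lower breaker stuck, Rectifier is inoperative, Right fuel pump stuck}; {Lower breaker stuck, Rectifier is inoperative, Right fuel pump stuck, Static switch offline}; {#1 PDU faulted, #2 battery string failed, Left automatic transfer switch stuck, Lower breaker stuck, Rectifier is inoperative, Redundant UPS module faulted, Utility transformer fails}; {#1 PDU faulted, Left automatic transfer switch stuck, Lower breaker stuck, Rectifier is inoperative, Redundant UPS module faulted, Static switch offline, Utility transformer fails}.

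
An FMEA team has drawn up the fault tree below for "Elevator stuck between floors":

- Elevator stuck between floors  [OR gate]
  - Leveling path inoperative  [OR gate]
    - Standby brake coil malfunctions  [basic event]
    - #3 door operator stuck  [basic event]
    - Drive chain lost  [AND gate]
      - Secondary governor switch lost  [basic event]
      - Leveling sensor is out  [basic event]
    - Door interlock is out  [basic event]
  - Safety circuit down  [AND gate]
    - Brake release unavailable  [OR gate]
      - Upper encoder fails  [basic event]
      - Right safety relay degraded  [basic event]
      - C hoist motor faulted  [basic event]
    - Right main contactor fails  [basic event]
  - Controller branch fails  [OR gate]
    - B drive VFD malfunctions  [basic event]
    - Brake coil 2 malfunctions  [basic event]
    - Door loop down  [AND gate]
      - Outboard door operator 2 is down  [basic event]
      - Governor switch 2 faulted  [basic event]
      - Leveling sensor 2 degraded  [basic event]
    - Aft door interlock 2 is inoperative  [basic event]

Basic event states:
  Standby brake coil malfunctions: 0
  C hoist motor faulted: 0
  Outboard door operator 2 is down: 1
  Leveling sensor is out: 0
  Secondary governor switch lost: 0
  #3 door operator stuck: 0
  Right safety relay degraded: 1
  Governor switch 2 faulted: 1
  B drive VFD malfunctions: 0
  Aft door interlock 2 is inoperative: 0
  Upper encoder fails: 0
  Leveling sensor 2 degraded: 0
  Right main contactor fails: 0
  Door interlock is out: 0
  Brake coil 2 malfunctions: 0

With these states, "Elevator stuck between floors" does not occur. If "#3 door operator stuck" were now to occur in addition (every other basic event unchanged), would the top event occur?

Counterfactual: set "#3 door operator stuck" to occurred.
Drive chain lost [AND]: Secondary governor switch lost=not, Leveling sensor is out=not → not all inputs occur → does not occur.
Leveling path inoperative [OR]: Standby brake coil malfunctions=not, #3 door operator stuck=occurs, Drive chain lost=not, Door interlock is out=not → at least one input occurs → occurs.
Brake release unavailable [OR]: Upper encoder fails=not, Right safety relay degraded=occurs, C hoist motor faulted=not → at least one input occurs → occurs.
Safety circuit down [AND]: Brake release unavailable=occurs, Right main contactor fails=not → not all inputs occur → does not occur.
Door loop down [AND]: Outboard door operator 2 is down=occurs, Governor switch 2 faulted=occurs, Leveling sensor 2 degraded=not → not all inputs occur → does not occur.
Controller branch fails [OR]: B drive VFD malfunctions=not, Brake coil 2 malfunctions=not, Door loop down=not, Aft door interlock 2 is inoperative=not → no input occurs → does not occur.
Elevator stuck between floors [OR]: Leveling path inoperative=occurs, Safety circuit down=not, Controller branch fails=not → at least one input occurs → occurs.

Yes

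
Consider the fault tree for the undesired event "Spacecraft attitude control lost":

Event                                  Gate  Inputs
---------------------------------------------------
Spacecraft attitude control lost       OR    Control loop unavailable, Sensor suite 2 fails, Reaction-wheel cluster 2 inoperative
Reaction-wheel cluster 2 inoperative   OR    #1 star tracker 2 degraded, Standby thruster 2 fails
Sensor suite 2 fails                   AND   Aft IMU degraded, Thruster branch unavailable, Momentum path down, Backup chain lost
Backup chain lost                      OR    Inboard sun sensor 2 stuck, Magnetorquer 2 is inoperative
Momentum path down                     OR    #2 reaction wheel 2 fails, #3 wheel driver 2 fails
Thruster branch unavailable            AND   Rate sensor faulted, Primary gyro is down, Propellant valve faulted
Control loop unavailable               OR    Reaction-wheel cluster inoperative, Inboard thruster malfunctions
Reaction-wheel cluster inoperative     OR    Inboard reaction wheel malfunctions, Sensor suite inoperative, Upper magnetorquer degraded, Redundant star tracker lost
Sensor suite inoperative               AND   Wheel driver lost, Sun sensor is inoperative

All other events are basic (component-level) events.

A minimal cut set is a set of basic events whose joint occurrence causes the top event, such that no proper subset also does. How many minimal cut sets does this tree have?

Sensor suite inoperative [AND]: one cut set from each child combined → 1 × 1 = 1 cut set(s).
Reaction-wheel cluster inoperative [OR]: union of children's cut sets → 4 cut set(s).
Control loop unavailable [OR]: union of children's cut sets → 5 cut set(s).
Thruster branch unavailable [AND]: one cut set from each child combined → 1 × 1 × 1 = 1 cut set(s).
Momentum path down [OR]: union of children's cut sets → 2 cut set(s).
Backup chain lost [OR]: union of children's cut sets → 2 cut set(s).
Sensor suite 2 fails [AND]: one cut set from each child combined → 1 × 1 × 2 × 2 = 4 cut set(s).
Reaction-wheel cluster 2 inoperative [OR]: union of children's cut sets → 2 cut set(s).
Spacecraft attitude control lost [OR]: union of children's cut sets → 11 cut set(s).

11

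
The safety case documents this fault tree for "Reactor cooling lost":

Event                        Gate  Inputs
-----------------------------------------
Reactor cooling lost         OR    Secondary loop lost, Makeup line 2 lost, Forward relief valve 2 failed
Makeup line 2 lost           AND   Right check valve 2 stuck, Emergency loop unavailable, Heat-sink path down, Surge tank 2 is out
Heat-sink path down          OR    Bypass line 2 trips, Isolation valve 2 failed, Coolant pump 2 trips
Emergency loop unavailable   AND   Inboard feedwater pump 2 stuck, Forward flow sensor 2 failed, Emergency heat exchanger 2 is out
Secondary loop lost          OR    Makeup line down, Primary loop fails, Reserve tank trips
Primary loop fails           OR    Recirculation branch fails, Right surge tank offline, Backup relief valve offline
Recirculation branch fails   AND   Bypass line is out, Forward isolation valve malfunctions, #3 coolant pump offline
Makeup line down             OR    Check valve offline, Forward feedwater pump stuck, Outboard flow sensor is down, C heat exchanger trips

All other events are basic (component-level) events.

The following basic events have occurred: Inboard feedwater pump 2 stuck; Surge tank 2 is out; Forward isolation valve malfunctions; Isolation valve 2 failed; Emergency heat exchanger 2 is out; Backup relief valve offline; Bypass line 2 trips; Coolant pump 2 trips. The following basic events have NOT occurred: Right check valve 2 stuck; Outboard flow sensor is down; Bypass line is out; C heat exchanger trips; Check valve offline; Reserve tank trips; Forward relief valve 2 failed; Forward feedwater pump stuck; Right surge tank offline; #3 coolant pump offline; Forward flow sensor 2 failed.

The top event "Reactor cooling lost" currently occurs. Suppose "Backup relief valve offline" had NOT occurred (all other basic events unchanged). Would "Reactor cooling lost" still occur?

No

Counterfactual: set "Backup relief valve offline" to not occurred.
Makeup line down [OR]: Check valve offline=not, Forward feedwater pump stuck=not, Outboard flow sensor is down=not, C heat exchanger trips=not → no input occurs → does not occur.
Recirculation branch fails [AND]: Bypass line is out=not, Forward isolation valve malfunctions=occurs, #3 coolant pump offline=not → not all inputs occur → does not occur.
Primary loop fails [OR]: Recirculation branch fails=not, Right surge tank offline=not, Backup relief valve offline=not → no input occurs → does not occur.
Secondary loop lost [OR]: Makeup line down=not, Primary loop fails=not, Reserve tank trips=not → no input occurs → does not occur.
Emergency loop unavailable [AND]: Inboard feedwater pump 2 stuck=occurs, Forward flow sensor 2 failed=not, Emergency heat exchanger 2 is out=occurs → not all inputs occur → does not occur.
Heat-sink path down [OR]: Bypass line 2 trips=occurs, Isolation valve 2 failed=occurs, Coolant pump 2 trips=occurs → at least one input occurs → occurs.
Makeup line 2 lost [AND]: Right check valve 2 stuck=not, Emergency loop unavailable=not, Heat-sink path down=occurs, Surge tank 2 is out=occurs → not all inputs occur → does not occur.
Reactor cooling lost [OR]: Secondary loop lost=not, Makeup line 2 lost=not, Forward relief valve 2 failed=not → no input occurs → does not occur.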